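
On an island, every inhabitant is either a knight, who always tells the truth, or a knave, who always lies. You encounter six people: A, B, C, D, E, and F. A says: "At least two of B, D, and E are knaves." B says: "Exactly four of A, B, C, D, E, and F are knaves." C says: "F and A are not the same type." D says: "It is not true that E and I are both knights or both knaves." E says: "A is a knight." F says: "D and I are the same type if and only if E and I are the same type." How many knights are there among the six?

2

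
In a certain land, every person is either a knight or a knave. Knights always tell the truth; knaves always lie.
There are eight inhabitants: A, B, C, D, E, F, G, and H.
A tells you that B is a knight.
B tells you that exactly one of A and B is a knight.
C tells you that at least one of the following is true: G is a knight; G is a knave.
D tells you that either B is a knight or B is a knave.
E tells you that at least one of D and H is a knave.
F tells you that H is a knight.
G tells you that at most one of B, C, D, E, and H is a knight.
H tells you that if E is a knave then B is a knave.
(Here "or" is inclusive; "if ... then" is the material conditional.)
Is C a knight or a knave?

C is a knight.

Consistent assignments: {A=knave, B=knave, C=knight, D=knight, E=knave, F=knight, G=knave, H=knight}
In every consistent assignment, C is a knight.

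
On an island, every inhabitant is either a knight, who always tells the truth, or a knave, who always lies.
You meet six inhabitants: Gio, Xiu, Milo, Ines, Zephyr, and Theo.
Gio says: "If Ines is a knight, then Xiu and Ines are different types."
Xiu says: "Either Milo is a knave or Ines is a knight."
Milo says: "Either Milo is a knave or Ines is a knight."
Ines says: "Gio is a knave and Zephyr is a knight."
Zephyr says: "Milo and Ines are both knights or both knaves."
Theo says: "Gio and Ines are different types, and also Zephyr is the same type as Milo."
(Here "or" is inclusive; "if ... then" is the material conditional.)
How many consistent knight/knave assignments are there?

1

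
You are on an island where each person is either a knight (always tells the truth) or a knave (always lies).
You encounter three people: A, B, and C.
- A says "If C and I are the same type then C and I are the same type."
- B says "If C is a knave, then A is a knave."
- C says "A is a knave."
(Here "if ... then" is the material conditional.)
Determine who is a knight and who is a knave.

A is a knight, B is a knave, and C is a knave.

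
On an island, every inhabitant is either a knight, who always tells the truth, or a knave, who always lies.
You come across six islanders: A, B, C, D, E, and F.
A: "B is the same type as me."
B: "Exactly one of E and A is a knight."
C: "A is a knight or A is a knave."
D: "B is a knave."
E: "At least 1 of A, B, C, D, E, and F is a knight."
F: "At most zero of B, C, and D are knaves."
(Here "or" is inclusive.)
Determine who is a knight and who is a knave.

A is a knave, B is a knight, C is a knight, D is a knave, E is a knight, and F is a knave.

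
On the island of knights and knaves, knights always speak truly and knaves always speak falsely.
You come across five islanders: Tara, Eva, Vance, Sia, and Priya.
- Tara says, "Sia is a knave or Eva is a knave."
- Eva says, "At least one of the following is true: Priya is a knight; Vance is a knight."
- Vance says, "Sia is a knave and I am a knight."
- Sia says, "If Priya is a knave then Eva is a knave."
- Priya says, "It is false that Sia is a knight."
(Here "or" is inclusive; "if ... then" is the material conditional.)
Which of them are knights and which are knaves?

Suppose Tara is a knave. Then Tara's statement "Sia is a knave or Eva is a knave" would have to be false. Checking the 16 ways to assign the others, none is consistent with every speaker.
(For instance, with Eva=knave, Vance=knave, Sia=knight, Priya=knave, Tara's claim "Sia is a knave or Eva is a knave" comes out true where it would need to be false.)
So Tara must be a knight, making "Sia is a knave or Eva is a knave" true. Taking Tara=knight, Eva=knave, Vance=knave, Sia=knight, Priya=knave, each remaining statement checks out:
  Eva (knave): "at least one of the following is true: Priya is a knight; Vance is a knight" — false. ✓
  Vance (knave): "Sia is a knave and I am a knight" — false. ✓
  Sia (knight): "if Priya is a knave then Eva is a knave" — true. ✓
  Priya (knave): "it is false that Sia is a knight" — false. ✓
This is the unique consistent assignment.

Tara is a knight, Eva is a knave, Vance is a knave, Sia is a knight, and Priya is a knave.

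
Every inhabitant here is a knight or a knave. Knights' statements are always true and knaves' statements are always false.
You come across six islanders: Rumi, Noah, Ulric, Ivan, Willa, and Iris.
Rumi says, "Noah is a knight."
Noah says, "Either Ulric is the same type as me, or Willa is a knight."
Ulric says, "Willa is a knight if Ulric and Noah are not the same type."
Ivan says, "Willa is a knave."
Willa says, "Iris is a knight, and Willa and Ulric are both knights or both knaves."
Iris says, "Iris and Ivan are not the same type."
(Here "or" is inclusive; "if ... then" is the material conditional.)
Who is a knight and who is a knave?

Rumi is a knight, Noah is a knight, Ulric is a knight, Ivan is a knave, Willa is a knight, and Iris is a knight.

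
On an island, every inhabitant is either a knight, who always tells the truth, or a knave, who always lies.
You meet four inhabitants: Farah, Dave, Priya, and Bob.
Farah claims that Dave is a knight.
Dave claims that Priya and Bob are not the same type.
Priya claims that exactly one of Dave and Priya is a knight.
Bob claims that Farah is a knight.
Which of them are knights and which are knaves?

As a knave, Farah's statement "Dave is a knight" should be False; it is.
Since Dave is a knave, "Priya and Bob are not the same type" needs to be False, which holds.
Since Priya is a knave, "exactly one of Dave and Priya is a knight" needs to be False, which holds.
Bob (knave): "Farah is a knight" — False. ✓

Farah is a knave, Dave is a knave, Priya is a knave, and Bob is a knave.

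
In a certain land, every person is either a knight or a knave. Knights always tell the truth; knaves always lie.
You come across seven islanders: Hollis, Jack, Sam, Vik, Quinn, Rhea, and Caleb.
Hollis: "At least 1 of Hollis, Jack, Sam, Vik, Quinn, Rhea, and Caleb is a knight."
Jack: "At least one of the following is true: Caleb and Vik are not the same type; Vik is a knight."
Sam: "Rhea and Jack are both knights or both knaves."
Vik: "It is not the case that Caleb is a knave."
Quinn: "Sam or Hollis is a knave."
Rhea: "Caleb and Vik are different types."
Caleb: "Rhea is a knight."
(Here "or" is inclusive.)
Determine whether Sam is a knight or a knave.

Sam is a knight.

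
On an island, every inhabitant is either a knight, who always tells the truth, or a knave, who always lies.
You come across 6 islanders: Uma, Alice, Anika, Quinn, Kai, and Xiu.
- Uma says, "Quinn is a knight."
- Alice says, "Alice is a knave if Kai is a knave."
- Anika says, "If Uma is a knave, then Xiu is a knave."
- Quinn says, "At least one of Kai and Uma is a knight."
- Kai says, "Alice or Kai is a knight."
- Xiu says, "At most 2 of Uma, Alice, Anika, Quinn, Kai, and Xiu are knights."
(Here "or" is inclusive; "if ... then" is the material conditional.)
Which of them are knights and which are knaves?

Uma is a knight, Alice is a knight, Anika is a knight, Quinn is a knight, Kai is a knight, and Xiu is a knave.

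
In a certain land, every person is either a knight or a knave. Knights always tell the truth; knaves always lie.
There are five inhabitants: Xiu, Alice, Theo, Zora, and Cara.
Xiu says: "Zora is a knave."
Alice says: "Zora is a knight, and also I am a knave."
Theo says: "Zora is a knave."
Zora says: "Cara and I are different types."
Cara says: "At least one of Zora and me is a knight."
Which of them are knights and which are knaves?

Knights: Xiu and Theo. Knaves: Alice, Zora, and Cara.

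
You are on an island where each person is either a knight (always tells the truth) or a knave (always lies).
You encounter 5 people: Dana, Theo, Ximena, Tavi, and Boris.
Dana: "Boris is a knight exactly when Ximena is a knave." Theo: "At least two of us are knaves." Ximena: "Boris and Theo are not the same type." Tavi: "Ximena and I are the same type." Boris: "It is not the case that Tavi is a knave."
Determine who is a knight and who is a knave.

Dana is a knight, Theo is a knight, Ximena is a knight, Tavi is a knave, and Boris is a knave.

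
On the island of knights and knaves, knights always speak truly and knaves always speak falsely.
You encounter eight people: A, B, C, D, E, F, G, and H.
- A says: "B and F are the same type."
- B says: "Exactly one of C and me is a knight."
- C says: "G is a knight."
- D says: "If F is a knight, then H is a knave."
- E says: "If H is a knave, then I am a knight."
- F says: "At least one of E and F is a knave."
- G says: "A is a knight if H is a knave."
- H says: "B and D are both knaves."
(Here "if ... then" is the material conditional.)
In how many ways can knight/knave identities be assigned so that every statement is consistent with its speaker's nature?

1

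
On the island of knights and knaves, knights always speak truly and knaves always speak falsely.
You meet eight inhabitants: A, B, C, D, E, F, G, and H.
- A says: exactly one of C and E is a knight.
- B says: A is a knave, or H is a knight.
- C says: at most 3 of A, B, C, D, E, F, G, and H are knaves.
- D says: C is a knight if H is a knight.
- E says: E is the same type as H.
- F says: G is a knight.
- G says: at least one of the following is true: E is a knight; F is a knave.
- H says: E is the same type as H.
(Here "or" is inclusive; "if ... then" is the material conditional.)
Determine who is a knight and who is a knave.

As a knave, A's statement "exactly one of C and E is a knight" should be false; it is.
B (knight): "A is a knave, or H is a knight" — True. ✓
C is a knight, so "at most 3 of A, B, C, D, E, F, G, and H are knaves" must be True — and it is.
D is a knight, and the claim "C is a knight if H is a knight" is indeed True.
As a knight, E's statement "E is the same type as H" should be True; it is.
As a knight, F's statement "G is a knight" should be True; it is.
As a knight, G's statement "at least one of the following is true: E is a knight; F is a knave" should be True; it is.
As a knight, H's statement "E is the same type as H" should be True; it is.

A is a knave, B is a knight, C is a knight, D is a knight, E is a knight, F is a knight, G is a knight, and H is a knight.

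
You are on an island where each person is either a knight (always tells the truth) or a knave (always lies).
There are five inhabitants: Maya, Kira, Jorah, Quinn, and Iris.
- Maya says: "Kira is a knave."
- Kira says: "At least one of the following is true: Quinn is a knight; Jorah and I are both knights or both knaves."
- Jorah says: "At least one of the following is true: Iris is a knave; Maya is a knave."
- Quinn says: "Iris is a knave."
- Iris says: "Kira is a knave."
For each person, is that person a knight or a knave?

Suppose Maya is a knight. Then Maya's statement "Kira is a knave" would have to be true. Checking the 16 ways to assign the others, none is consistent with every speaker.
(For instance, with Kira=knight, Jorah=knight, Quinn=knight, Iris=knave, Maya's claim "Kira is a knave" comes out false where it would need to be true.)
So Maya must be a knave, making "Kira is a knave" false. Taking Maya=knave, Kira=knight, Jorah=knight, Quinn=knight, Iris=knave, each remaining statement checks out:
  Kira (knight): "at least one of the following is true: Quinn is a knight; Jorah and I are both knights or both knaves" — true. ✓
  Jorah (knight): "at least one of the following is true: Iris is a knave; Maya is a knave" — true. ✓
  Quinn (knight): "Iris is a knave" — true. ✓
  Iris (knave): "Kira is a knave" — false. ✓
This is the unique consistent assignment.

Maya is a knave, Kira is a knight, Jorah is a knight, Quinn is a knight, and Iris is a knave.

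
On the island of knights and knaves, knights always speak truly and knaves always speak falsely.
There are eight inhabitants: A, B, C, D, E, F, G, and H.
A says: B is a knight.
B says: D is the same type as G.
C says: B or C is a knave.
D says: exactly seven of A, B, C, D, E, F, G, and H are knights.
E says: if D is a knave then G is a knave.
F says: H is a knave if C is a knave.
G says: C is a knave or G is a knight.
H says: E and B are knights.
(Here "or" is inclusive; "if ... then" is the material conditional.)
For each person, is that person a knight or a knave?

As a knave, A's statement "B is a knight" should be false; it is.
B is a knave, and the claim "D is the same type as G" is indeed false.
C is a knight, so "B or C is a knave" must be True — and it is.
D is a knave; "exactly seven of A, B, C, D, E, F, G, and H are knights" is false, as required.
E (knave): "if D is a knave then G is a knave" — false. ✓
F is a knight; "H is a knave if C is a knave" is True, as required.
G is a knight, so "C is a knave or G is a knight" must be True — and it is.
H is a knave; "E and B are knights" is false, as required.

A is a knave, B is a knave, C is a knight, D is a knave, E is a knave, F is a knight, G is a knight, and H is a knave.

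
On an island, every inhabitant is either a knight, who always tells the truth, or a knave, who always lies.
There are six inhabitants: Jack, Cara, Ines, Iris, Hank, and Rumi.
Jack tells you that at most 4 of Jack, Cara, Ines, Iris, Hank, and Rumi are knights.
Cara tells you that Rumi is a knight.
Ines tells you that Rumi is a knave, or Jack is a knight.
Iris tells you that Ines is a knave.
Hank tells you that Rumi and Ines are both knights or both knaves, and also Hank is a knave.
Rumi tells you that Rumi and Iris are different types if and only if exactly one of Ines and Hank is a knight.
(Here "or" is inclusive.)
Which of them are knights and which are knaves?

Jack is a knight, and the claim "at most 4 of Jack, Cara, Ines, Iris, Hank, and Rumi are knights" is indeed true.
Cara (knave): "Rumi is a knight" — False. ✓
Ines is a knight; "Rumi is a knave, or Jack is a knight" is true, as required.
As a knave, Iris's statement "Ines is a knave" should be False; it is.
Hank is a knave, so "Rumi and Ines are both knights or both knaves, and also Hank is a knave" must be False — and it is.
Rumi is a knave; "Rumi and Iris are different types if and only if exactly one of Ines and Hank is a knight" is False, as required.

Jack is a knight, Cara is a knave, Ines is a knight, Iris is a knave, Hank is a knave, and Rumi is a knave.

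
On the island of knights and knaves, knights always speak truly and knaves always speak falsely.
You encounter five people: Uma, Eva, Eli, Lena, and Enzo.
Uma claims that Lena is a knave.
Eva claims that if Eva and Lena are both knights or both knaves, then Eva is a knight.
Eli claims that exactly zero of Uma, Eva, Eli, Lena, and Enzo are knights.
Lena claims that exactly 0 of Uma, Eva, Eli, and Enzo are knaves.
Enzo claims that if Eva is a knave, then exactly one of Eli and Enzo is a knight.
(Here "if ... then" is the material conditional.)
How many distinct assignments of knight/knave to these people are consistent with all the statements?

3

Consistent assignments:
  Uma=knight, Eva=knight, Eli=knave, Lena=knave, Enzo=knight
  Uma=knight, Eva=knave, Eli=knave, Lena=knave, Enzo=knight
  Uma=knight, Eva=knave, Eli=knave, Lena=knave, Enzo=knave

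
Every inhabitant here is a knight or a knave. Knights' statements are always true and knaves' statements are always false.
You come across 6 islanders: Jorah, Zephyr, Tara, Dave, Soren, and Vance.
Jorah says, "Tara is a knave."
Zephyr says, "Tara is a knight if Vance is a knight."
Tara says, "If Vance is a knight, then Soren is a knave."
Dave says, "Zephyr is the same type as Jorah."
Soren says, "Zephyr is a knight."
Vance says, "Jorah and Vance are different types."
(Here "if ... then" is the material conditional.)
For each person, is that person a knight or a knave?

Jorah is a knave, Zephyr is a knight, Tara is a knight, Dave is a knave, Soren is a knight, and Vance is a knave.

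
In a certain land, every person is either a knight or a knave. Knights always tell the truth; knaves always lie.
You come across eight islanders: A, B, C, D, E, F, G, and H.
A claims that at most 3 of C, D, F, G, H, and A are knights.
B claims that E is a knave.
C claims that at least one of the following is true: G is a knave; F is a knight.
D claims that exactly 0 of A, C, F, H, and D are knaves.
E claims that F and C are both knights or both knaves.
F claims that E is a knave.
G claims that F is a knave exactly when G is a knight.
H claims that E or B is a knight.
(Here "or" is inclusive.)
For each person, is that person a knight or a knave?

Since A is a knight, "at most 3 of C, D, F, G, H, and A are knights" needs to be True, which holds.
Since B is a knave, "E is a knave" needs to be False, which holds.
C is a knave; "at least one of the following is true: G is a knave; F is a knight" is False, as required.
D is a knave, so "exactly 0 of A, C, F, H, and D are knaves" must be False — and it is.
E is a knight, and the claim "F and C are both knights or both knaves" is indeed True.
Since F is a knave, "E is a knave" needs to be False, which holds.
G is a knight, so "F is a knave exactly when G is a knight" must be True — and it is.
Since H is a knight, "E or B is a knight" needs to be True, which holds.

A is a knight, B is a knave, C is a knave, D is a knave, E is a knight, F is a knave, G is a knight, and H is a knight.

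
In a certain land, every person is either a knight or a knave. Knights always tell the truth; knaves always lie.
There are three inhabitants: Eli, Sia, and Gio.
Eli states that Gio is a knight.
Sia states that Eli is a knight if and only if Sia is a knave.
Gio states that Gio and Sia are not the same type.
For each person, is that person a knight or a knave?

Knights: none. Knaves: Eli, Sia, and Gio.

Since Eli is a knave, "Gio is a knight" needs to be false, which holds.
Sia (knave): "Eli is a knight if and only if Sia is a knave" — false. ✓
As a knave, Gio's statement "Gio and Sia are not the same type" should be false; it is.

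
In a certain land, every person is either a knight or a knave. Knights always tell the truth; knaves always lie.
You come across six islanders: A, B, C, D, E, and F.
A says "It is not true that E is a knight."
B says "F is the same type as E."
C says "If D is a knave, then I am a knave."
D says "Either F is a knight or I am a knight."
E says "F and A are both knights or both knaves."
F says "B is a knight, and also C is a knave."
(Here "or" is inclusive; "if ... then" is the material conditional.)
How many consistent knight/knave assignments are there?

Consistent assignments:
  A=knight, B=knight, C=knight, D=knight, E=knave, F=knave
  A=knave, B=knave, C=knight, D=knight, E=knight, F=knave

2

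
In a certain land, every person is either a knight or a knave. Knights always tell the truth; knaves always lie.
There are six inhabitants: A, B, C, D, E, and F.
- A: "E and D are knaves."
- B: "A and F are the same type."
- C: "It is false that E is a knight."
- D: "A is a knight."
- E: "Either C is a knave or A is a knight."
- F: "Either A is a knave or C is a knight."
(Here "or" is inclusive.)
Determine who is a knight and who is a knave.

A is a knave, B is a knave, C is a knave, D is a knave, E is a knight, and F is a knight.

Since A is a knave, "E and D are knaves" needs to be False, which holds.
B is a knave, so "A and F are the same type" must be False — and it is.
C is a knave; "it is false that E is a knight" is False, as required.
Since D is a knave, "A is a knight" needs to be False, which holds.
E (knight): "either C is a knave or A is a knight" — True. ✓
F is a knight, so "either A is a knave or C is a knight" must be True — and it is.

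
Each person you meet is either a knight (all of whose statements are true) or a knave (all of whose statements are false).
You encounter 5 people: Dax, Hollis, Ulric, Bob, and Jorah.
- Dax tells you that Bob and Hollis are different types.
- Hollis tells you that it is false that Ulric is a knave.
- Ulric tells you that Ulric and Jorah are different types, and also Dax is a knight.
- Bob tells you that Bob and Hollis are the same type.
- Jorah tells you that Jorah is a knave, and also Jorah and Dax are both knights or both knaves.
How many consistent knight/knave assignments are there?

1

Consistent assignments:
  Dax=knight, Hollis=knight, Ulric=knight, Bob=knave, Jorah=knave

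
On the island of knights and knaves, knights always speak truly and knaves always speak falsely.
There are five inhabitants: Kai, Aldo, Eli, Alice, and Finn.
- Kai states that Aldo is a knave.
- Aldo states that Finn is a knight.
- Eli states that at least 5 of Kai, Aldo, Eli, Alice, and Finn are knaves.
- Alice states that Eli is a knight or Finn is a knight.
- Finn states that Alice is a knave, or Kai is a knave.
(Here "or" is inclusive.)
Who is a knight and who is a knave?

Knights: Aldo, Alice, and Finn. Knaves: Kai and Eli.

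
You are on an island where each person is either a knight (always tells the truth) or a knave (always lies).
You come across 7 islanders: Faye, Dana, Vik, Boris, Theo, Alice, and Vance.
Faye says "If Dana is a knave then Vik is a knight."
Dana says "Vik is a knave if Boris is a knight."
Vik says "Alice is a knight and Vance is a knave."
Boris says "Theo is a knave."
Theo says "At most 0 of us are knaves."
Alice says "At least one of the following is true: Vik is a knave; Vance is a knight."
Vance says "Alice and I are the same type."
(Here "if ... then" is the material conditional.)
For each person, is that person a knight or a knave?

As a knight, Faye's statement "if Dana is a knave then Vik is a knight" should be True; it is.
Dana is a knight; "Vik is a knave if Boris is a knight" is True, as required.
Vik is a knave; "Alice is a knight and Vance is a knave" is false, as required.
Boris is a knight, so "Theo is a knave" must be True — and it is.
Since Theo is a knave, "at most 0 of us are knaves" needs to be false, which holds.
Alice is a knight, and the claim "at least one of the following is true: Vik is a knave; Vance is a knight" is indeed True.
As a knight, Vance's statement "Alice and I are the same type" should be True; it is.

Faye is a knight, Dana is a knight, Vik is a knave, Boris is a knight, Theo is a knave, Alice is a knight, and Vance is a knight.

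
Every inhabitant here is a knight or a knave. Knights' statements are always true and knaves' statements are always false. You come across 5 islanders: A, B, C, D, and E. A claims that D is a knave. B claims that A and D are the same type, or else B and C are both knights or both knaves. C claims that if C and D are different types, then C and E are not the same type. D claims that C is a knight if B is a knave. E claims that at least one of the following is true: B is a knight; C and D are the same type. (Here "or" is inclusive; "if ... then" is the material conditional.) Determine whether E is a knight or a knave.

E is a knight.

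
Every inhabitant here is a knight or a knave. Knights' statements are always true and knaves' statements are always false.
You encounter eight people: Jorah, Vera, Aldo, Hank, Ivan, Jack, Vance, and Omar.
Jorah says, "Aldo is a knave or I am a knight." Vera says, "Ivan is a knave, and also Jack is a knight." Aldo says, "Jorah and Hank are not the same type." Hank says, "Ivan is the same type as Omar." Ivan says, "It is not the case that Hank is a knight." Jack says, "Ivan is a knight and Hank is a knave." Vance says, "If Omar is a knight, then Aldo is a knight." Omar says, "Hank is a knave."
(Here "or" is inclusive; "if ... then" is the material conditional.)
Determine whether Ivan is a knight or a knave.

Ivan is a knave.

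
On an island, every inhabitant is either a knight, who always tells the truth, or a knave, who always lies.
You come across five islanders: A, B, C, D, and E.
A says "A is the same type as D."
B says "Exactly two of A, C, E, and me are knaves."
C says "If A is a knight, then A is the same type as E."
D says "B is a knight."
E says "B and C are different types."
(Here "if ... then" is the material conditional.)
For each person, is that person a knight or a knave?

A is a knave; "A is the same type as D" is False, as required.
B is a knight; "exactly two of A, C, E, and me are knaves" is true, as required.
Since C is a knight, "if A is a knight, then A is the same type as E" needs to be true, which holds.
D is a knight; "B is a knight" is true, as required.
E is a knave, so "B and C are different types" must be False — and it is.

Knights: B, C, and D. Knaves: A and E.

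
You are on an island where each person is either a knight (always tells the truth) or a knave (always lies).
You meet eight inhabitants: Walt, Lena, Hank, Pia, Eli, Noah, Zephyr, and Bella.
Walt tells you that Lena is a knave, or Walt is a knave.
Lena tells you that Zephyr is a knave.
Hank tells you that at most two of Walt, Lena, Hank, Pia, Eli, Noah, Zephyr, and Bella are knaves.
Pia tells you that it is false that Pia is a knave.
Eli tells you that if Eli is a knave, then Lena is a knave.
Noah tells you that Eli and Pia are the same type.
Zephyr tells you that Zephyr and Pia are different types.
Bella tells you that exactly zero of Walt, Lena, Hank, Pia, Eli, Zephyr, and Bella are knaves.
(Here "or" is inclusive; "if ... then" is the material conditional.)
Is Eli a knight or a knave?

Eli is a knight.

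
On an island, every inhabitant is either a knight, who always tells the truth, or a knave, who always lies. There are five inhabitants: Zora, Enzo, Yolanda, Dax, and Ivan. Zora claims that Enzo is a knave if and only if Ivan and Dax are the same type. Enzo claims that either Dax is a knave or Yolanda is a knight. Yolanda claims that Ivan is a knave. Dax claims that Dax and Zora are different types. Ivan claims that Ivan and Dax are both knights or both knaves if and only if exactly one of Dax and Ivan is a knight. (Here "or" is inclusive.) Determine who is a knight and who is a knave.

Zora is a knave, Enzo is a knight, Yolanda is a knight, Dax is a knave, and Ivan is a knave.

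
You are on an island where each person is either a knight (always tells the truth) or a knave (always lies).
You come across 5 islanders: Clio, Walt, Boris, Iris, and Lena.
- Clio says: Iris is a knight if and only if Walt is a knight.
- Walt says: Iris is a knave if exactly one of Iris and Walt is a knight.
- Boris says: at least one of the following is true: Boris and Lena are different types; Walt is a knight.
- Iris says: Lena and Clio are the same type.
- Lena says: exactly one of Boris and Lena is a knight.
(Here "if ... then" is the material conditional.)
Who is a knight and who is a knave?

Clio (knave): "Iris is a knight if and only if Walt is a knight" — false. ✓
Walt is a knave; "Iris is a knave if exactly one of Iris and Walt is a knight" is false, as required.
Boris is a knave, and the claim "at least one of the following is true: Boris and Lena are different types; Walt is a knight" is indeed false.
Iris is a knight, so "Lena and Clio are the same type" must be True — and it is.
Lena is a knave, and the claim "exactly one of Boris and Lena is a knight" is indeed false.

Clio is a knave, Walt is a knave, Boris is a knave, Iris is a knight, and Lena is a knave.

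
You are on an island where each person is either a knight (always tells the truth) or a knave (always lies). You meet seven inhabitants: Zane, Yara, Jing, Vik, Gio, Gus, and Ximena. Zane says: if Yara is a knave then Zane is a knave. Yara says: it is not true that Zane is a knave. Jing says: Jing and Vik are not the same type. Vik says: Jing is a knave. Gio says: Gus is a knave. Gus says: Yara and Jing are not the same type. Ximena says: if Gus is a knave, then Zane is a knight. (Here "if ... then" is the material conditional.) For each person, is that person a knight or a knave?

Since Zane is a knight, "if Yara is a knave then Zane is a knave" needs to be true, which holds.
Yara is a knight, and the claim "it is not true that Zane is a knave" is indeed true.
Jing is a knight, and the claim "Jing and Vik are not the same type" is indeed true.
As a knave, Vik's statement "Jing is a knave" should be false; it is.
Gio is a knight; "Gus is a knave" is true, as required.
Gus is a knave; "Yara and Jing are not the same type" is false, as required.
Ximena is a knight; "if Gus is a knave, then Zane is a knight" is true, as required.

Zane is a knight, Yara is a knight, Jing is a knight, Vik is a knave, Gio is a knight, Gus is a knave, and Ximena is a knight.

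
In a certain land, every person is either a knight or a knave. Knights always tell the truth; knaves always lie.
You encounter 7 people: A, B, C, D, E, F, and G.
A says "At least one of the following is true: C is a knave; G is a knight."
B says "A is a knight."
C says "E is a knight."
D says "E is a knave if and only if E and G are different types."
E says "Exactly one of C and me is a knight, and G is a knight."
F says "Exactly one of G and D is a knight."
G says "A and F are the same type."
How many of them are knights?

2

The unique consistent assignment is A=knight, B=knight, C=knave, D=knave, E=knave, F=knave, G=knave.
That has 2 knights.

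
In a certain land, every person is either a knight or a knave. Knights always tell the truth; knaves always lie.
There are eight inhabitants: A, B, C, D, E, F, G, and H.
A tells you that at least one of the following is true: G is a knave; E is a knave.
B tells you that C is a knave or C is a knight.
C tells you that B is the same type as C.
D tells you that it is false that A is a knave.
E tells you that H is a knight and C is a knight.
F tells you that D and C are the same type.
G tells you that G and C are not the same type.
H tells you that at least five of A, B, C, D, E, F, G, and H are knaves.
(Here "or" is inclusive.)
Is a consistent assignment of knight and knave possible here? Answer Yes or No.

Yes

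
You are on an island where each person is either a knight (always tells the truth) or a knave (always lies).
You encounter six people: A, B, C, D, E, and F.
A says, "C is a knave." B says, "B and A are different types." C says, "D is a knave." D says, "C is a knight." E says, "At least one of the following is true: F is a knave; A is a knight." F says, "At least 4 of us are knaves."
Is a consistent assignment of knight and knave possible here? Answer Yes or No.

No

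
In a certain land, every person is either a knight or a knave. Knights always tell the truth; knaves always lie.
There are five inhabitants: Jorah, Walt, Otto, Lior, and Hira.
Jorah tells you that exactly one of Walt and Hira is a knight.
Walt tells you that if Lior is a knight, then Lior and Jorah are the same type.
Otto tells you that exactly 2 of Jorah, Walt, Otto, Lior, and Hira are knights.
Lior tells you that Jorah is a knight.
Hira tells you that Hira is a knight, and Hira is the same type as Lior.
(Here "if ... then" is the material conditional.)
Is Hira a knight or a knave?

Hira is a knave.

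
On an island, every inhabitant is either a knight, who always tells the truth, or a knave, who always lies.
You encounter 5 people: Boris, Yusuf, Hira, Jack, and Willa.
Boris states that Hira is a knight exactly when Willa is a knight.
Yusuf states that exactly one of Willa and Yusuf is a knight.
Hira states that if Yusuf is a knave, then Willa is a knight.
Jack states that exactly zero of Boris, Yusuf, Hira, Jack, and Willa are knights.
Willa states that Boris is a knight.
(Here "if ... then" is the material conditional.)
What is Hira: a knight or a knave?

Hira is a knight.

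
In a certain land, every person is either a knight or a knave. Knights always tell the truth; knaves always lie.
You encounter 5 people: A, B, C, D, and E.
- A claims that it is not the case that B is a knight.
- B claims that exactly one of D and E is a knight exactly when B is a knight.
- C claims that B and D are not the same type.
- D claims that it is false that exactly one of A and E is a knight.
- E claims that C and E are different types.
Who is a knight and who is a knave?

A is a knave, and the claim "it is not the case that B is a knight" is indeed False.
As a knight, B's statement "exactly one of D and E is a knight exactly when B is a knight" should be true; it is.
C is a knave, so "B and D are not the same type" must be False — and it is.
As a knight, D's statement "it is false that exactly one of A and E is a knight" should be true; it is.
As a knave, E's statement "C and E are different types" should be False; it is.

A is a knave, B is a knight, C is a knave, D is a knight, and E is a knave.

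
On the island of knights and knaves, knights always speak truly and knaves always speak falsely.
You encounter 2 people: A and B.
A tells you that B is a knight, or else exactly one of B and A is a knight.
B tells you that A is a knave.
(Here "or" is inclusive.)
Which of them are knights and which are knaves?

Knights: A. Knaves: B.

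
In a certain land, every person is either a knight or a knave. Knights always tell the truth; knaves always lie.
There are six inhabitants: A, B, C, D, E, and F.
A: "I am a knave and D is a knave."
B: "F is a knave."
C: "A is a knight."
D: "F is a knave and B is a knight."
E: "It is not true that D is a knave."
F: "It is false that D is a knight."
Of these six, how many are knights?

3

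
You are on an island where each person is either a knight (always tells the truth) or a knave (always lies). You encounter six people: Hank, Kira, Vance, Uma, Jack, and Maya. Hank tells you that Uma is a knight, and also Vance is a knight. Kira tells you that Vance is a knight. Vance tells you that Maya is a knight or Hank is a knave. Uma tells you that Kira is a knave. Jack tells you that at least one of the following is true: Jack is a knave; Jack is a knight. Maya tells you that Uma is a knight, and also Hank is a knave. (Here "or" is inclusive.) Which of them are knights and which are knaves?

Hank is a knave, Kira is a knight, Vance is a knight, Uma is a knave, Jack is a knight, and Maya is a knave.

Hank is a knave, and the claim "Uma is a knight, and also Vance is a knight" is indeed false.
As a knight, Kira's statement "Vance is a knight" should be true; it is.
As a knight, Vance's statement "Maya is a knight or Hank is a knave" should be true; it is.
Uma (knave): "Kira is a knave" — false. ✓
As a knight, Jack's statement "at least one of the following is true: Jack is a knave; Jack is a knight" should be true; it is.
Maya is a knave, and the claim "Uma is a knight, and also Hank is a knave" is indeed false.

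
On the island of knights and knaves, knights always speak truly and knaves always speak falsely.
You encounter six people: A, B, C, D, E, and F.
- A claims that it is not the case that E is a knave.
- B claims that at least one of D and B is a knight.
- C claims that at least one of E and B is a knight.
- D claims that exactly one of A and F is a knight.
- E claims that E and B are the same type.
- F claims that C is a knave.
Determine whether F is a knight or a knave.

Consistent assignments: {A=knight, B=knight, C=knight, D=knight, E=knight, F=knave}; {A=knave, B=knight, C=knight, D=knave, E=knave, F=knave}
In every consistent assignment, F is a knave.

F is a knave.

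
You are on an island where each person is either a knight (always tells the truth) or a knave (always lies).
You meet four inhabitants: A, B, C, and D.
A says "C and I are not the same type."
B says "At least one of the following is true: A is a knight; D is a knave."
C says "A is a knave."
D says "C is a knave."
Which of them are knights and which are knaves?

Knights: A, B, and D. Knaves: C.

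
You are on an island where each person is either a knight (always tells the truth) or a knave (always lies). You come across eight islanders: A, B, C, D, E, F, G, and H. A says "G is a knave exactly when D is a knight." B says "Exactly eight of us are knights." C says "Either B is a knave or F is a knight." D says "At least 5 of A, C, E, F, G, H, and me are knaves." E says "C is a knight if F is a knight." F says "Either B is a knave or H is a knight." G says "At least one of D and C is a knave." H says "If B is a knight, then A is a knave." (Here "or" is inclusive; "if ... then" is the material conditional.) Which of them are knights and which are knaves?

A is a knight, B is a knave, C is a knight, D is a knave, E is a knight, F is a knight, G is a knight, and H is a knight.

A is a knight, so "G is a knave exactly when D is a knight" must be true — and it is.
As a knave, B's statement "exactly eight of us are knights" should be False; it is.
C is a knight, so "either B is a knave or F is a knight" must be true — and it is.
As a knave, D's statement "at least 5 of A, C, E, F, G, H, and me are knaves" should be False; it is.
E (knight): "C is a knight if F is a knight" — true. ✓
Since F is a knight, "either B is a knave or H is a knight" needs to be true, which holds.
G is a knight; "at least one of D and C is a knave" is true, as required.
Since H is a knight, "if B is a knight, then A is a knave" needs to be true, which holds.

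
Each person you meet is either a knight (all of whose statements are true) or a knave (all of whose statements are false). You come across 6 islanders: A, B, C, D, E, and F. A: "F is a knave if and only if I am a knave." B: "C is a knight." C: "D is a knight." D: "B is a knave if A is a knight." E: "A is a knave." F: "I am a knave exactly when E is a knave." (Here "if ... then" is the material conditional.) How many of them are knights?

5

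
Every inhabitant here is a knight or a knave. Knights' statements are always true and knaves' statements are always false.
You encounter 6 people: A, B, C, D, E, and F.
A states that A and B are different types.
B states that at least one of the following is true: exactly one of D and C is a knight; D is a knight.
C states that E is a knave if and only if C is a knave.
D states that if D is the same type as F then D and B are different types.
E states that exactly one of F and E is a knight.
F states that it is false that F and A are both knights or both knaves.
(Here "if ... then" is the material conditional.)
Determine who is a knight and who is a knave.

A is a knave, so "A and B are different types" must be False — and it is.
B is a knave, so "at least one of the following is true: exactly one of D and C is a knight; D is a knight" must be False — and it is.
C is a knave, and the claim "E is a knave if and only if C is a knave" is indeed False.
Since D is a knave, "if D is the same type as F then D and B are different types" needs to be False, which holds.
Since E is a knight, "exactly one of F and E is a knight" needs to be true, which holds.
F (knave): "it is false that F and A are both knights or both knaves" — False. ✓

A is a knave, B is a knave, C is a knave, D is a knave, E is a knight, and F is a knave.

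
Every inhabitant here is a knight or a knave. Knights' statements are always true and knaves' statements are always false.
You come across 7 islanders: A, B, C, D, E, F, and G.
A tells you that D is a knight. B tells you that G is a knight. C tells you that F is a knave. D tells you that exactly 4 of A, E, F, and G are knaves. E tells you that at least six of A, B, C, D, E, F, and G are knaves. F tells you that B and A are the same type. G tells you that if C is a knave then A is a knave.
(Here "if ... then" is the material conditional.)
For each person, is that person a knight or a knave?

A is a knave, B is a knight, C is a knight, D is a knave, E is a knave, F is a knave, and G is a knight.

A is a knave, and the claim "D is a knight" is indeed False.
B is a knight, so "G is a knight" must be True — and it is.
Since C is a knight, "F is a knave" needs to be True, which holds.
D is a knave, and the claim "exactly 4 of A, E, F, and G are knaves" is indeed False.
E (knave): "at least six of A, B, C, D, E, F, and G are knaves" — False. ✓
As a knave, F's statement "B and A are the same type" should be False; it is.
G is a knight; "if C is a knave then A is a knave" is True, as required.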